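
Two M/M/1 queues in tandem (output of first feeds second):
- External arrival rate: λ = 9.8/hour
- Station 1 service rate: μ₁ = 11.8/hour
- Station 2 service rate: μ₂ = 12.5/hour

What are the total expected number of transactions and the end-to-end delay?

By Jackson's theorem, each station behaves as independent M/M/1.
Station 1: ρ₁ = 9.8/11.8 = 0.8305, L₁ = ρ₁/(1-ρ₁) = λ/(μ₁-λ) = 9.8/2.00 = 4.9000
Station 2: ρ₂ = 9.8/12.5 = 0.7840, L₂ = ρ₂/(1-ρ₂) = λ/(μ₂-λ) = 9.8/2.70 = 3.6296
Total: L = L₁ + L₂ = 4.9000 + 3.6296 = 8.5296
W = L/λ = 8.5296/9.8 = 0.8704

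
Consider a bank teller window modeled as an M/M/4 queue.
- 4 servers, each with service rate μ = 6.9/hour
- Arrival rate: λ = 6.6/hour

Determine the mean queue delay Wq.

Traffic intensity: ρ = λ/(cμ) = 6.6/(4×6.9) = 0.2391
Since ρ = 0.2391 < 1, system is stable.
Offered load a = λ/μ = cρ = 6.6/6.9 = 0.9565
P₀ = [ Σₙ₌₀^3 aⁿ/n! + a^4/(4!(1-ρ)) ]⁻¹
Σ = a^0/0! + a^1/1! + a^2/2! + a^3/3! = 1.0000 + 0.95652 + 0.45747 + 0.14586 = 2.5598
a^4/(4!(1-ρ)) = 0.8371/(24 × 0.7609) = 0.04584
P₀ = 1/(2.5598 + 0.04584) = 0.3838
Lq = P₀·a^4·ρ / (4!(1-ρ)²) = 0.3838 × 0.8371 × 0.2391 / (24 × 0.5789) = 0.005529
Wq = Lq/λ = 0.0055292/6.6 = 0.0008378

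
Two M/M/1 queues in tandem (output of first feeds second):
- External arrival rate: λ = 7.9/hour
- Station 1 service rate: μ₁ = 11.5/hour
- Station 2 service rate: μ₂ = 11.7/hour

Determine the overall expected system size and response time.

By Jackson's theorem, each station behaves as independent M/M/1.
Station 1: ρ₁ = 7.9/11.5 = 0.6870, L₁ = ρ₁/(1-ρ₁) = λ/(μ₁-λ) = 7.9/3.60 = 2.19444
Station 2: ρ₂ = 7.9/11.7 = 0.6752, L₂ = ρ₂/(1-ρ₂) = λ/(μ₂-λ) = 7.9/3.80 = 2.07895
Total: L = L₁ + L₂ = 2.19444 + 2.07895 = 4.2734
W = L/λ = 4.2734/7.9 = 0.5409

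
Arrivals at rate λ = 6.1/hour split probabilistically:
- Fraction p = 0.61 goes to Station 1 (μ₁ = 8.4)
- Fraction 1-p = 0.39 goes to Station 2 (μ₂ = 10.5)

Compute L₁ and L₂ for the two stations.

Effective rates: λ₁ = 6.1×0.61 = 3.721, λ₂ = 6.1×0.39 = 2.379
Station 1: ρ₁ = 3.721/8.4 = 0.4430, L₁ = ρ₁/(1-ρ₁) = 0.4430/(1-0.4430) = 0.7953
Station 2: ρ₂ = 2.379/10.5 = 0.22657, L₂ = ρ₂/(1-ρ₂) = 0.22657/(1-0.22657) = 0.2929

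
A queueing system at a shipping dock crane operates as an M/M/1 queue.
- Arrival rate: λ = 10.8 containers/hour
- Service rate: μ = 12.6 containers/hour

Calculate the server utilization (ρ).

Server utilization: ρ = λ/μ
ρ = 10.8/12.6 = 0.8571
The server is busy 85.71% of the time.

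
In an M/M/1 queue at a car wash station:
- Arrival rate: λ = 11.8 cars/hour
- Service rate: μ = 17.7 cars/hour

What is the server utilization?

Server utilization: ρ = λ/μ
ρ = 11.8/17.7 = 0.6667
The server is busy 66.67% of the time.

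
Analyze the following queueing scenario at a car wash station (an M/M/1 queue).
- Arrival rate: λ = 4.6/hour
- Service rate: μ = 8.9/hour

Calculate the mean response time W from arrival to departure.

First, compute utilization: ρ = λ/μ = 4.6/8.9 = 0.5169
For M/M/1: W = 1/(μ-λ)
W = 1/(8.9-4.6) = 1/4.30
W = 0.2326 hours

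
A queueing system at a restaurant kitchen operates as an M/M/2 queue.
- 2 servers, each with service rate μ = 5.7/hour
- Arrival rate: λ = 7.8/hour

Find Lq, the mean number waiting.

Traffic intensity: ρ = λ/(cμ) = 7.8/(2×5.7) = 0.6842
Since ρ = 0.6842 < 1, system is stable.
Offered load a = λ/μ = cρ = 7.8/5.7 = 1.3684
P₀ = [ Σₙ₌₀^1 aⁿ/n! + a^2/(2!(1-ρ)) ]⁻¹
Σ = a^0/0! + a^1/1! = 1.0000 + 1.3684 = 2.3684
a^2/(2!(1-ρ)) = 1.8726/(2 × 0.3158) = 2.9649
P₀ = 1/(2.3684 + 2.9649) = 0.1875
Lq = P₀·a^2·ρ / (2!(1-ρ)²) = 0.1875 × 1.8726 × 0.6842 / (2 × 0.09972) = 1.2045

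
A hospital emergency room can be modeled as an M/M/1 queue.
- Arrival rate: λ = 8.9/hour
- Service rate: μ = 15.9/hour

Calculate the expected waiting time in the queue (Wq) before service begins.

First, compute utilization: ρ = λ/μ = 8.9/15.9 = 0.5597
For M/M/1: Wq = λ/(μ(μ-λ))
Wq = 8.9/(15.9 × (15.9-8.9))
Wq = 8.9/(15.9 × 7.00)
Wq = 0.07996 hours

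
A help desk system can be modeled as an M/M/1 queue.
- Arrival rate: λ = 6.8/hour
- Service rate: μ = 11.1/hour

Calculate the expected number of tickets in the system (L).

ρ = λ/μ = 6.8/11.1 = 0.6126
For M/M/1: L = λ/(μ-λ)
L = 6.8/(11.1-6.8) = 6.8/4.30
L = 1.5814 tickets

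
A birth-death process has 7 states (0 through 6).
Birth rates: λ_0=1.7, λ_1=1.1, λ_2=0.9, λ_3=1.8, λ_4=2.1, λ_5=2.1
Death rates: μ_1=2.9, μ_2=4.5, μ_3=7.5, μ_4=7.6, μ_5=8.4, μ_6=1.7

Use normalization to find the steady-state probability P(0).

Ratios P(n)/P(0) = (λ₀···λₙ₋₁)/(μ₁···μₙ):
P(1)/P(0) = (1.7)/(2.9) = 0.5862
P(2)/P(0) = (1.7×1.1)/(2.9×4.5) = 0.1433
P(3)/P(0) = (1.7×1.1×0.9)/(2.9×4.5×7.5) = 0.01720
P(4)/P(0) = (1.7×1.1×0.9×1.8)/(2.9×4.5×7.5×7.6) = 0.004073
P(5)/P(0) = (1.7×1.1×0.9×1.8×2.1)/(2.9×4.5×7.5×7.6×8.4) = 0.001018
P(6)/P(0) = (1.7×1.1×0.9×1.8×2.1×2.1)/(2.9×4.5×7.5×7.6×8.4×1.7) = 0.001258

Normalization: ∑ P(n) = 1
P(0) × (1.0000 + 0.5862 + 0.1433 + 0.01720 + 0.004073 + 0.001018 + 0.001258) = 1
P(0) × 1.75305 = 1
P(0) = 1/1.75305 = 0.5704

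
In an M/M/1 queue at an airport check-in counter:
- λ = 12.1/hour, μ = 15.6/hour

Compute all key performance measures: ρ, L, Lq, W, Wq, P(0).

Step 1: ρ = λ/μ = 12.1/15.6 = 0.7756
Step 2: L = λ/(μ-λ) = 12.1/3.50 = 3.4571
Step 3: Lq = λ²/(μ(μ-λ)) = 146.41/(15.6×3.50) = 2.6815
Step 4: W = 1/(μ-λ) = 1/3.50 = 0.28571
Step 5: Wq = λ/(μ(μ-λ)) = 12.1/(15.6×3.50) = 0.2216
Step 6: P(0) = 1-ρ = 0.2244
Verify: L = λW = 12.1×0.28571 = 3.4571 ✔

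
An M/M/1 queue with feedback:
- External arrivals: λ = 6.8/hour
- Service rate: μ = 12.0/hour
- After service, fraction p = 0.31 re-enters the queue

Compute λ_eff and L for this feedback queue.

Effective arrival rate: λ_eff = λ/(1-p) = 6.8/(1-0.31) = 6.8/0.69 = 9.85507
ρ = λ_eff/μ = 9.85507/12.0 = 0.821256
L = ρ/(1-ρ) = 0.821256/(1-0.821256) = 4.5946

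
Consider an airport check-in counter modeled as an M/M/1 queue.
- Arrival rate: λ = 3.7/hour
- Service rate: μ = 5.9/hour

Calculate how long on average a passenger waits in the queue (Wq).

First, compute utilization: ρ = λ/μ = 3.7/5.9 = 0.6271
For M/M/1: Wq = λ/(μ(μ-λ))
Wq = 3.7/(5.9 × (5.9-3.7))
Wq = 3.7/(5.9 × 2.20)
Wq = 0.2851 hours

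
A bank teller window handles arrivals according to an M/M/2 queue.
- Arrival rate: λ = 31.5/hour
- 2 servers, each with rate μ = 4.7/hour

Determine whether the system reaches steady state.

Stability requires ρ = λ/(cμ) < 1
ρ = 31.5/(2 × 4.7) = 31.5/9.40 = 3.3511
Since 3.3511 ≥ 1, the system is UNSTABLE.
Need c > λ/μ = 31.5/4.7 = 6.70.
Minimum servers needed: c = 7.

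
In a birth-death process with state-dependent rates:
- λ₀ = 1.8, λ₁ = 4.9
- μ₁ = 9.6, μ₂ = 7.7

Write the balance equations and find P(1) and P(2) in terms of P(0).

Balance equations:
State 0: λ₀P₀ = μ₁P₁ → P₁ = (λ₀/μ₁)P₀ = (1.8/9.6)P₀ = 0.1875P₀
State 1: P₂ = (λ₀λ₁)/(μ₁μ₂)P₀ = (1.8×4.9)/(9.6×7.7)P₀ = 0.1193P₀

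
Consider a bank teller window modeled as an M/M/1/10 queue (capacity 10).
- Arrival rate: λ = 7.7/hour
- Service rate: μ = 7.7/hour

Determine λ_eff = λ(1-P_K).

ρ = λ/μ = 7.7/7.7 = 1 exactly.
With ρ = 1 the usual (1-ρ)/(1-ρ^(K+1)) form is 0/0; instead every state 0..K is equally likely.
P₀ = 1/(K+1) = 1/11 = 0.09091
P_K = P₀×ρ^K = P₀ = 0.09091
λ_eff = λ(1-P_K) = 7.7 × (1 - 0.09091) = 7.7 × 0.90909 = 7.0000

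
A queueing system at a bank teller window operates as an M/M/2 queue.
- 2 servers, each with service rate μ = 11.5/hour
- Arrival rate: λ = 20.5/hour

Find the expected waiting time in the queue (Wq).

Traffic intensity: ρ = λ/(cμ) = 20.5/(2×11.5) = 0.8913
Since ρ = 0.8913 < 1, system is stable.
Offered load a = λ/μ = cρ = 20.5/11.5 = 1.7826
P₀ = [ Σₙ₌₀^1 aⁿ/n! + a^2/(2!(1-ρ)) ]⁻¹
Σ = a^0/0! + a^1/1! = 1.0000 + 1.7826 = 2.7826
a^2/(2!(1-ρ)) = 3.177694/(2 × 0.1086957) = 14.6174
P₀ = 1/(2.7826 + 14.6174) = 0.05747
Lq = P₀·a^2·ρ / (2!(1-ρ)²) = 0.0574713 × 3.17769 × 0.891304 / (2 × 0.0118147) = 6.8887
Wq = Lq/λ = 6.8887/20.5 = 0.3360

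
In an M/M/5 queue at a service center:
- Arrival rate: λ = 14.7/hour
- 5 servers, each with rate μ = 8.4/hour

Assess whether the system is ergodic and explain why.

Stability requires ρ = λ/(cμ) < 1
ρ = 14.7/(5 × 8.4) = 14.7/42.00 = 0.3500
Since 0.3500 < 1, the system is STABLE.
The servers are busy 35.00% of the time.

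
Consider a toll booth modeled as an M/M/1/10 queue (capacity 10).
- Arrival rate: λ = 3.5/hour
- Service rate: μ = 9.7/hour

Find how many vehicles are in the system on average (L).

ρ = λ/μ = 3.5/9.7 = 0.36082
P₀ = (1-ρ)/(1-ρ^(K+1)) = (1-0.36082)/(1-0.36082^11) = 0.6392/1.0000 = 0.6392
P_K = P₀×ρ^K = 0.6392 × 0.36082^10 = 0.6392 × 0.00003740 = 0.00002391
L = ρ[1 - (K+1)ρ^K + Kρ^(K+1)] / [(1-ρ)(1-ρ^(K+1))]
L = 0.36082 × (1 - 11×0.00003740 + 10×0.00001350) / ((1 - 0.36082) × (1 - 0.00001350)) = 0.5644 vehicles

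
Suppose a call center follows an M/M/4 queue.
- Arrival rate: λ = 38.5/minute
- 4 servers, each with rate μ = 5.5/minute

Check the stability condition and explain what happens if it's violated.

Stability requires ρ = λ/(cμ) < 1
ρ = 38.5/(4 × 5.5) = 38.5/22.00 = 1.7500
Since 1.7500 ≥ 1, the system is UNSTABLE.
Need c > λ/μ = 38.5/5.5 = 7.00.
Minimum servers needed: c = 8.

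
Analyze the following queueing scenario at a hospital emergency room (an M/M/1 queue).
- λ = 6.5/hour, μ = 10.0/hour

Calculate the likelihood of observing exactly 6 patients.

ρ = λ/μ = 6.5/10.0 = 0.6500
P(n) = (1-ρ)ρⁿ
P(6) = (1-0.6500) × 0.6500^6
P(6) = 0.3500 × 0.07542
P(6) = 0.02640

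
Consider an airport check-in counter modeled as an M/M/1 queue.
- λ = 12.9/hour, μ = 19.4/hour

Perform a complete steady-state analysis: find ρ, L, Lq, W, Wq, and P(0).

Step 1: ρ = λ/μ = 12.9/19.4 = 0.6649
Step 2: L = λ/(μ-λ) = 12.9/6.50 = 1.9846
Step 3: Lq = λ²/(μ(μ-λ)) = 166.41/(19.4×6.50) = 1.3197
Step 4: W = 1/(μ-λ) = 1/6.50 = 0.153846
Step 5: Wq = λ/(μ(μ-λ)) = 12.9/(19.4×6.50) = 0.1023
Step 6: P(0) = 1-ρ = 0.3351
Verify: L = λW = 12.9×0.153846 = 1.9846 ✔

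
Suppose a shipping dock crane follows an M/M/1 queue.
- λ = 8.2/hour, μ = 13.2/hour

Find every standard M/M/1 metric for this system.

Step 1: ρ = λ/μ = 8.2/13.2 = 0.6212
Step 2: L = λ/(μ-λ) = 8.2/5.00 = 1.6400
Step 3: Lq = λ²/(μ(μ-λ)) = 67.24/(13.2×5.00) = 1.0188
Step 4: W = 1/(μ-λ) = 1/5.00 = 0.2000
Step 5: Wq = λ/(μ(μ-λ)) = 8.2/(13.2×5.00) = 0.1242
Step 6: P(0) = 1-ρ = 0.3788
Verify: L = λW = 8.2×0.2000 = 1.6400 ✔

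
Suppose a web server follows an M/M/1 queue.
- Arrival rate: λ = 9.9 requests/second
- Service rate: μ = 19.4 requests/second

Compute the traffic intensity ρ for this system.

Server utilization: ρ = λ/μ
ρ = 9.9/19.4 = 0.5103
The server is busy 51.03% of the time.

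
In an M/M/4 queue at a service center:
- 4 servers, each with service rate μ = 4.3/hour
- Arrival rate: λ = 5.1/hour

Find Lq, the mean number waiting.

Traffic intensity: ρ = λ/(cμ) = 5.1/(4×4.3) = 0.2965
Since ρ = 0.2965 < 1, system is stable.
Offered load a = λ/μ = cρ = 5.1/4.3 = 1.1860
P₀ = [ Σₙ₌₀^3 aⁿ/n! + a^4/(4!(1-ρ)) ]⁻¹
Σ = a^0/0! + a^1/1! + a^2/2! + a^3/3! = 1.0000 + 1.1860 + 0.7034 + 0.2781 = 3.1675
a^4/(4!(1-ρ)) = 1.9788/(24 × 0.7035) = 0.1172
P₀ = 1/(3.1675 + 0.1172) = 0.3044
Lq = P₀·a^4·ρ / (4!(1-ρ)²) = 0.3044 × 1.9788 × 0.2965 / (24 × 0.4949) = 0.01504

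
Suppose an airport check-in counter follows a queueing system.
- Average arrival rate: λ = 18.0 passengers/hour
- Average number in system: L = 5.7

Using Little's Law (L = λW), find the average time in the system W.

Little's Law: L = λW, so W = L/λ
W = 5.7/18.0 = 0.3167 hours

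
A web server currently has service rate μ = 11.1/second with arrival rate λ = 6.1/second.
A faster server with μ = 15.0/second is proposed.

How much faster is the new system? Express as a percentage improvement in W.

System 1: ρ₁ = 6.1/11.1 = 0.5495, W₁ = 1/(11.1-6.1) = 0.20000
System 2: ρ₂ = 6.1/15.0 = 0.4067, W₂ = 1/(15.0-6.1) = 0.11236
Improvement: (W₁-W₂)/W₁ = (0.20000-0.11236)/0.20000 = 43.82%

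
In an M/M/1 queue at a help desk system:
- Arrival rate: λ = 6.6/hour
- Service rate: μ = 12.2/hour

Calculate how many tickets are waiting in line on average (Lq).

ρ = λ/μ = 6.6/12.2 = 0.5410
For M/M/1: Lq = λ²/(μ(μ-λ))
Lq = 43.56/(12.2 × 5.60)
Lq = 0.6376 tickets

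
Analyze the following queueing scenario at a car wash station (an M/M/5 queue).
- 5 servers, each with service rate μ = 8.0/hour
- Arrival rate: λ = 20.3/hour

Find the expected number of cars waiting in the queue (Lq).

Traffic intensity: ρ = λ/(cμ) = 20.3/(5×8.0) = 0.5075
Since ρ = 0.5075 < 1, system is stable.
Offered load a = λ/μ = cρ = 20.3/8.0 = 2.5375
P₀ = [ Σₙ₌₀^4 aⁿ/n! + a^5/(5!(1-ρ)) ]⁻¹
Σ = a^0/0! + a^1/1! + a^2/2! + a^3/3! + a^4/4! = 1.0000 + 2.5375 + 3.2195 + 2.7231 + 1.7275 = 11.2076
a^5/(5!(1-ρ)) = 105.2035/(120 × 0.4925) = 1.7801
P₀ = 1/(11.2076 + 1.7801) = 0.07700
Lq = P₀·a^5·ρ / (5!(1-ρ)²) = 0.07700 × 105.2035 × 0.5075 / (120 × 0.2426) = 0.1412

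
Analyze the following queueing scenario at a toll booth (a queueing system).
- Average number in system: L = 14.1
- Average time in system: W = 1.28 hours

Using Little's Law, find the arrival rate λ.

Little's Law: L = λW, so λ = L/W
λ = 14.1/1.28 = 11.0156 vehicles/hour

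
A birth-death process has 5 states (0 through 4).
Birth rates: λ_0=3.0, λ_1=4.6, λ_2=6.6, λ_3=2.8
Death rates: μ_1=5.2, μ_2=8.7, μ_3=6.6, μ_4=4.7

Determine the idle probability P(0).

Ratios P(n)/P(0) = (λ₀···λₙ₋₁)/(μ₁···μₙ):
P(1)/P(0) = (3.0)/(5.2) = 0.57692
P(2)/P(0) = (3.0×4.6)/(5.2×8.7) = 0.30504
P(3)/P(0) = (3.0×4.6×6.6)/(5.2×8.7×6.6) = 0.30504
P(4)/P(0) = (3.0×4.6×6.6×2.8)/(5.2×8.7×6.6×4.7) = 0.18173

Normalization: ∑ P(n) = 1
P(0) × (1.0000 + 0.57692 + 0.30504 + 0.30504 + 0.18173) = 1
P(0) × 2.3687 = 1
P(0) = 1/2.3687 = 0.4222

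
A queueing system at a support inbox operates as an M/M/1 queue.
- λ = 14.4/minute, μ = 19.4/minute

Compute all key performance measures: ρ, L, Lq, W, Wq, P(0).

Step 1: ρ = λ/μ = 14.4/19.4 = 0.7423
Step 2: L = λ/(μ-λ) = 14.4/5.00 = 2.8800
Step 3: Lq = λ²/(μ(μ-λ)) = 207.36/(19.4×5.00) = 2.1377
Step 4: W = 1/(μ-λ) = 1/5.00 = 0.2000
Step 5: Wq = λ/(μ(μ-λ)) = 14.4/(19.4×5.00) = 0.1485
Step 6: P(0) = 1-ρ = 0.2577
Verify: L = λW = 14.4×0.2000 = 2.8800 ✔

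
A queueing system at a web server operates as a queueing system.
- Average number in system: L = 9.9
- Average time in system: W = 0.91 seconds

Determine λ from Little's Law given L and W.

Little's Law: L = λW, so λ = L/W
λ = 9.9/0.91 = 10.8791 requests/second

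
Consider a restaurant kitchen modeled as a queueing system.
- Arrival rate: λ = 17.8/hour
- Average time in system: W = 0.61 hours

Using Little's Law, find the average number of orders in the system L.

Little's Law: L = λW
L = 17.8 × 0.61 = 10.8580 orders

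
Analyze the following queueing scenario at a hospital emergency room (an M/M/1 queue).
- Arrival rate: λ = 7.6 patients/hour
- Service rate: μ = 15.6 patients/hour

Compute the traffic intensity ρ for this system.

Server utilization: ρ = λ/μ
ρ = 7.6/15.6 = 0.4872
The server is busy 48.72% of the time.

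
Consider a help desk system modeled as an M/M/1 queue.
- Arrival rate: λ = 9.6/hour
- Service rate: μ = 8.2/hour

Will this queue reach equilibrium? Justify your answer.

Stability requires ρ = λ/(cμ) < 1
ρ = 9.6/(1 × 8.2) = 9.6/8.20 = 1.1707
Since 1.1707 ≥ 1, the system is UNSTABLE.
Queue grows without bound. Need μ > λ = 9.6.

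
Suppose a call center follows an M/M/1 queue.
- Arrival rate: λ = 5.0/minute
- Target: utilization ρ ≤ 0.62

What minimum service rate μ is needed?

ρ = λ/μ, so μ = λ/ρ
μ ≥ 5.0/0.62 = 8.0645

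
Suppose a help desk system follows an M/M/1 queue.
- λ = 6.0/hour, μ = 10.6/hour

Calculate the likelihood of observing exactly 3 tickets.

ρ = λ/μ = 6.0/10.6 = 0.56604
P(n) = (1-ρ)ρⁿ
P(3) = (1-0.56604) × 0.56604^3
P(3) = 0.43396 × 0.18136
P(3) = 0.07870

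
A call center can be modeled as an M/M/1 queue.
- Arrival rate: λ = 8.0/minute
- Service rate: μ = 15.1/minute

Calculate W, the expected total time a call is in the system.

First, compute utilization: ρ = λ/μ = 8.0/15.1 = 0.5298
For M/M/1: W = 1/(μ-λ)
W = 1/(15.1-8.0) = 1/7.10
W = 0.1408 minutes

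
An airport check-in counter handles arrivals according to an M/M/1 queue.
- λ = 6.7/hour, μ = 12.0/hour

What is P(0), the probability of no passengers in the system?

ρ = λ/μ = 6.7/12.0 = 0.5583
P(0) = 1 - ρ = 1 - 0.5583 = 0.4417
The server is idle 44.17% of the time.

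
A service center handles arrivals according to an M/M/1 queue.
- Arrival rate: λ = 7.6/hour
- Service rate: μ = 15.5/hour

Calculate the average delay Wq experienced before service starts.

First, compute utilization: ρ = λ/μ = 7.6/15.5 = 0.4903
For M/M/1: Wq = λ/(μ(μ-λ))
Wq = 7.6/(15.5 × (15.5-7.6))
Wq = 7.6/(15.5 × 7.90)
Wq = 0.06207 hours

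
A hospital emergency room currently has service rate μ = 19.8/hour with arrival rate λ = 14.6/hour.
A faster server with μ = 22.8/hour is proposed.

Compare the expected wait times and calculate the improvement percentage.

System 1: ρ₁ = 14.6/19.8 = 0.7374, W₁ = 1/(19.8-14.6) = 0.19231
System 2: ρ₂ = 14.6/22.8 = 0.6404, W₂ = 1/(22.8-14.6) = 0.12195
Improvement: (W₁-W₂)/W₁ = (0.19231-0.12195)/0.19231 = 36.59%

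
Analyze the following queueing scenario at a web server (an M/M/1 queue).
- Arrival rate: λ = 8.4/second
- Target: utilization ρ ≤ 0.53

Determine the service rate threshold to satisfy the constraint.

ρ = λ/μ, so μ = λ/ρ
μ ≥ 8.4/0.53 = 15.8491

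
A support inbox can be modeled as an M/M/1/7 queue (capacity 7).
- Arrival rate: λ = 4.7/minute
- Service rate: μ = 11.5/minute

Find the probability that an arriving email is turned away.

ρ = λ/μ = 4.7/11.5 = 0.408696
P₀ = (1-ρ)/(1-ρ^(K+1)) = (1-0.408696)/(1-0.408696^8) = 0.5913/0.9992 = 0.5918
P_K = P₀×ρ^K = 0.5918 × 0.408696^7 = 0.5918 × 0.001905 = 0.001127
Blocking probability = 0.11%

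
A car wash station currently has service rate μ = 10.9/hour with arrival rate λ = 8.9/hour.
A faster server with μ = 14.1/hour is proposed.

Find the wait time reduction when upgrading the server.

System 1: ρ₁ = 8.9/10.9 = 0.8165, W₁ = 1/(10.9-8.9) = 0.5000
System 2: ρ₂ = 8.9/14.1 = 0.6312, W₂ = 1/(14.1-8.9) = 0.1923
Improvement: (W₁-W₂)/W₁ = (0.5000-0.1923)/0.5000 = 61.54%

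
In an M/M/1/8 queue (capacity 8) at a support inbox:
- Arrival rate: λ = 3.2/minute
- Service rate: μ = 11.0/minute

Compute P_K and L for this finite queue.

ρ = λ/μ = 3.2/11.0 = 0.29091
P₀ = (1-ρ)/(1-ρ^(K+1)) = (1-0.29091)/(1-0.29091^9) = 0.7091/1.0000 = 0.7091
P_K = P₀×ρ^K = 0.7091 × 0.29091^8 = 0.7091 × 0.00005129 = 0.00003637
Blocking probability P_8 = 0.00003637 (0.003637%)
L = ρ[1 - (K+1)ρ^K + Kρ^(K+1)] / [(1-ρ)(1-ρ^(K+1))]
L = 0.29091 × (1 - 9×0.00005129 + 8×0.00001492) / ((1 - 0.29091) × (1 - 0.00001492)) = 0.4101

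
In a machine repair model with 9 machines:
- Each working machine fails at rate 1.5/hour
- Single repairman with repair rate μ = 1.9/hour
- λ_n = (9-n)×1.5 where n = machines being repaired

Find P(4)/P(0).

P(4)/P(0) = ∏_{i=0}^{4-1} λ_i/μ_{i+1}
= (9-0)×1.5/1.9 × (9-1)×1.5/1.9 × (9-2)×1.5/1.9 × (9-3)×1.5/1.9
= 1174.7147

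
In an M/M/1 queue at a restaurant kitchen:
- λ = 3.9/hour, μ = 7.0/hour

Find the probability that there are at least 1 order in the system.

ρ = λ/μ = 3.9/7.0 = 0.5571
P(N ≥ n) = ρⁿ
P(N ≥ 1) = 0.5571^1
P(N ≥ 1) = 0.5571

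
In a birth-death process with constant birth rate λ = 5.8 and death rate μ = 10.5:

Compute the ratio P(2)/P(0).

For constant rates: P(n)/P(0) = (λ/μ)^n
P(2)/P(0) = (5.8/10.5)^2 = 0.5524^2 = 0.3051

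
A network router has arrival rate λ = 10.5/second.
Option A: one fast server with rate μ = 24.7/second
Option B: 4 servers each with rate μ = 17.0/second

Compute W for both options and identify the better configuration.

Option A: single server μ = 24.7 (M/M/1)
  ρ_A = 10.5/24.7 = 0.4251
  W_A = 1/(μ-λ) = 1/(24.7-10.5) = 1/14.20 = 0.07042

Option B: 4 servers μ = 17.0 (M/M/4)
  ρ_B = λ/(cμ) = 10.5/(4×17.0) = 0.1544
  Offered load a = λ/μ = cρ = 10.5/17.0 = 0.6176
  P₀ = [ Σₙ₌₀^3 aⁿ/n! + a^4/(4!(1-ρ)) ]⁻¹
  Σ = a^0/0! + a^1/1! + a^2/2! + a^3/3! = 1.0000 + 0.61765 + 0.19074 + 0.039271 = 1.8477
  a^4/(4!(1-ρ)) = 0.14553/(24 × 0.84559) = 0.007171
  P₀ = 1/(1.8477 + 0.007171) = 0.5391
  Lq = P₀·a^4·ρ / (4!(1-ρ)²) = 0.53913 × 0.14553 × 0.15441 / (24 × 0.71502) = 0.0007060
  Wq_B = Lq/λ = 0.0007060/10.5 = 0.00006724
  W_B = Wq_B + 1/μ = 0.00006724 + 0.05882 = 0.05889

Since W_B = 0.05889 < W_A = 0.07042, Option B (multiple servers) has the shorter time in system.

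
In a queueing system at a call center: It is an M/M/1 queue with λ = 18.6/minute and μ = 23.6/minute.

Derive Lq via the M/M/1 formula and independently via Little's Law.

Method 1 (direct): Lq = λ²/(μ(μ-λ)) = 345.96/(23.6 × 5.00) = 2.9319

Method 2 (Little's Law):
W = 1/(μ-λ) = 1/5.00 = 0.2000
Wq = W - 1/μ = 0.2000 - 0.04237 = 0.15763
Lq = λWq = 18.6 × 0.15763 = 2.9319 ✔ (matches Method 1)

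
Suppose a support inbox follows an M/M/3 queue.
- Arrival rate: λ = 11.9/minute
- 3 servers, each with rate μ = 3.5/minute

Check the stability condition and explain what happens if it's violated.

Stability requires ρ = λ/(cμ) < 1
ρ = 11.9/(3 × 3.5) = 11.9/10.50 = 1.1333
Since 1.1333 ≥ 1, the system is UNSTABLE.
Need c > λ/μ = 11.9/3.5 = 3.40.
Minimum servers needed: c = 4.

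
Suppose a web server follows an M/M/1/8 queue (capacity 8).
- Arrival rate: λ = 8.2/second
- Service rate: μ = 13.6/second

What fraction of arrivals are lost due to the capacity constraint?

ρ = λ/μ = 8.2/13.6 = 0.60294
P₀ = (1-ρ)/(1-ρ^(K+1)) = (1-0.60294)/(1-0.60294^9) = 0.3971/0.9895 = 0.4013
P_K = P₀×ρ^K = 0.40129 × 0.60294^8 = 0.40129 × 0.017466 = 0.007009
Blocking probability = 0.70%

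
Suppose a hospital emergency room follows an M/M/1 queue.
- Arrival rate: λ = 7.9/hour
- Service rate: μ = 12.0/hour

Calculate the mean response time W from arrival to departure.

First, compute utilization: ρ = λ/μ = 7.9/12.0 = 0.6583
For M/M/1: W = 1/(μ-λ)
W = 1/(12.0-7.9) = 1/4.10
W = 0.2439 hours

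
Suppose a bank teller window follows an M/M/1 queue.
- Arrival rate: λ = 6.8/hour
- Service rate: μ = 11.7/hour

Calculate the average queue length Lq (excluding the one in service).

ρ = λ/μ = 6.8/11.7 = 0.5812
For M/M/1: Lq = λ²/(μ(μ-λ))
Lq = 46.24/(11.7 × 4.90)
Lq = 0.8066 transactions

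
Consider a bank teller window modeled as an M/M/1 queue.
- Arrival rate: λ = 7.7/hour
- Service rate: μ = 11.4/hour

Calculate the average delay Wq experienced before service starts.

First, compute utilization: ρ = λ/μ = 7.7/11.4 = 0.6754
For M/M/1: Wq = λ/(μ(μ-λ))
Wq = 7.7/(11.4 × (11.4-7.7))
Wq = 7.7/(11.4 × 3.70)
Wq = 0.1826 hours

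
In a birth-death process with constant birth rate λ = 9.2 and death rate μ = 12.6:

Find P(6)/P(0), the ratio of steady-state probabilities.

For constant rates: P(n)/P(0) = (λ/μ)^n
P(6)/P(0) = (9.2/12.6)^6 = 0.73016^6 = 0.1515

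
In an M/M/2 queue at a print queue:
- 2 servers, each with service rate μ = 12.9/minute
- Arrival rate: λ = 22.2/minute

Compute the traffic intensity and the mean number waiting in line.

Traffic intensity: ρ = λ/(cμ) = 22.2/(2×12.9) = 0.8605
Since ρ = 0.8605 < 1, system is stable.
Offered load a = λ/μ = cρ = 22.2/12.9 = 1.7209
P₀ = [ Σₙ₌₀^1 aⁿ/n! + a^2/(2!(1-ρ)) ]⁻¹
Σ = a^0/0! + a^1/1! = 1.0000 + 1.7209 = 2.7209
a^2/(2!(1-ρ)) = 2.96160/(2 × 0.139535) = 10.6124
P₀ = 1/(2.7209 + 10.6124) = 0.07500
Lq = P₀·a^2·ρ / (2!(1-ρ)²) = 0.0750000 × 2.96160 × 0.860465 / (2 × 0.0194700) = 4.9082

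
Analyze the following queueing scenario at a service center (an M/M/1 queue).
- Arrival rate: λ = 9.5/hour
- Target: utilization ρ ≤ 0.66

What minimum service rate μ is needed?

ρ = λ/μ, so μ = λ/ρ
μ ≥ 9.5/0.66 = 14.3939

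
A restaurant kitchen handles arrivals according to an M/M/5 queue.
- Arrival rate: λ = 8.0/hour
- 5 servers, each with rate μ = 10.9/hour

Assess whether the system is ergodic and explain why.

Stability requires ρ = λ/(cμ) < 1
ρ = 8.0/(5 × 10.9) = 8.0/54.50 = 0.1468
Since 0.1468 < 1, the system is STABLE.
The servers are busy 14.68% of the time.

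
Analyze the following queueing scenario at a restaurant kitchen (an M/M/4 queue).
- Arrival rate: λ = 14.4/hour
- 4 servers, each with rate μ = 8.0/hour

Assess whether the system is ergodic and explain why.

Stability requires ρ = λ/(cμ) < 1
ρ = 14.4/(4 × 8.0) = 14.4/32.00 = 0.4500
Since 0.4500 < 1, the system is STABLE.
The servers are busy 45.00% of the time.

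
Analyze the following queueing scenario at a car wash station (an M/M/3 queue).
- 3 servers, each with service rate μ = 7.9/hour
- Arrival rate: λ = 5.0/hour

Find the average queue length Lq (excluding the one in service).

Traffic intensity: ρ = λ/(cμ) = 5.0/(3×7.9) = 0.2110
Since ρ = 0.2110 < 1, system is stable.
Offered load a = λ/μ = cρ = 5.0/7.9 = 0.6329
P₀ = [ Σₙ₌₀^2 aⁿ/n! + a^3/(3!(1-ρ)) ]⁻¹
Σ = a^0/0! + a^1/1! + a^2/2! = 1.0000 + 0.6329 + 0.2003 = 1.8332
a^3/(3!(1-ρ)) = 0.2535/(6 × 0.7890) = 0.05355
P₀ = 1/(1.8332 + 0.05355) = 0.5300
Lq = P₀·a^3·ρ / (3!(1-ρ)²) = 0.5300 × 0.2535 × 0.2110 / (6 × 0.6226) = 0.007589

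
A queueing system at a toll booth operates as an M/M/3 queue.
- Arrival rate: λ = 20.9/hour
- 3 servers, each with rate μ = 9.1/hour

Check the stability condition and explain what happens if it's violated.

Stability requires ρ = λ/(cμ) < 1
ρ = 20.9/(3 × 9.1) = 20.9/27.30 = 0.7656
Since 0.7656 < 1, the system is STABLE.
The servers are busy 76.56% of the time.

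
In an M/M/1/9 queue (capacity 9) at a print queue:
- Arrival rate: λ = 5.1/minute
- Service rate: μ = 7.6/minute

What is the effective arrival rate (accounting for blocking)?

ρ = λ/μ = 5.1/7.6 = 0.67105
P₀ = (1-ρ)/(1-ρ^(K+1)) = (1-0.67105)/(1-0.67105^10) = 0.32895/0.98148 = 0.3352
P_K = P₀×ρ^K = 0.3352 × 0.67105^9 = 0.3352 × 0.02759 = 0.009248
λ_eff = λ(1-P_K) = 5.1 × (1 - 0.009248) = 5.1 × 0.99075 = 5.0528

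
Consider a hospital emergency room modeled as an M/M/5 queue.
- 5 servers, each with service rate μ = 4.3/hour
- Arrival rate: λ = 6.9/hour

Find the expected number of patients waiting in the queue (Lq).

Traffic intensity: ρ = λ/(cμ) = 6.9/(5×4.3) = 0.3209
Since ρ = 0.3209 < 1, system is stable.
Offered load a = λ/μ = cρ = 6.9/4.3 = 1.6047
P₀ = [ Σₙ₌₀^4 aⁿ/n! + a^5/(5!(1-ρ)) ]⁻¹
Σ = a^0/0! + a^1/1! + a^2/2! + a^3/3! + a^4/4! = 1.00000 + 1.60465 + 1.28745 + 0.688637 + 0.276256 = 4.8570
a^5/(5!(1-ρ)) = 10.6391/(120 × 0.6791) = 0.1306
P₀ = 1/(4.8570 + 0.1306) = 0.2005
Lq = P₀·a^5·ρ / (5!(1-ρ)²) = 0.2005 × 10.6391 × 0.3209 / (120 × 0.4611) = 0.01237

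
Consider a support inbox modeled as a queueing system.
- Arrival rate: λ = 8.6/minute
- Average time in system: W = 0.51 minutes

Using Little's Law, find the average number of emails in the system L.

Little's Law: L = λW
L = 8.6 × 0.51 = 4.3860 emails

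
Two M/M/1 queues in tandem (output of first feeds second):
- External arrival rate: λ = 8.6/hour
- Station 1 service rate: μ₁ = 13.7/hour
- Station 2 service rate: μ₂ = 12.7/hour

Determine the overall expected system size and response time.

By Jackson's theorem, each station behaves as independent M/M/1.
Station 1: ρ₁ = 8.6/13.7 = 0.6277, L₁ = ρ₁/(1-ρ₁) = λ/(μ₁-λ) = 8.6/5.10 = 1.68627
Station 2: ρ₂ = 8.6/12.7 = 0.6772, L₂ = ρ₂/(1-ρ₂) = λ/(μ₂-λ) = 8.6/4.10 = 2.09756
Total: L = L₁ + L₂ = 1.68627 + 2.09756 = 3.7838
W = L/λ = 3.7838/8.6 = 0.4400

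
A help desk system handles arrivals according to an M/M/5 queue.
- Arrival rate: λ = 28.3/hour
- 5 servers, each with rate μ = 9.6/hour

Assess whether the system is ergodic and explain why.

Stability requires ρ = λ/(cμ) < 1
ρ = 28.3/(5 × 9.6) = 28.3/48.00 = 0.5896
Since 0.5896 < 1, the system is STABLE.
The servers are busy 58.96% of the time.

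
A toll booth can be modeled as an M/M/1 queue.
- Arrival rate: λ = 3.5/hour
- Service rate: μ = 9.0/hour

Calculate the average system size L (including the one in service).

ρ = λ/μ = 3.5/9.0 = 0.3889
For M/M/1: L = λ/(μ-λ)
L = 3.5/(9.0-3.5) = 3.5/5.50
L = 0.6364 vehicles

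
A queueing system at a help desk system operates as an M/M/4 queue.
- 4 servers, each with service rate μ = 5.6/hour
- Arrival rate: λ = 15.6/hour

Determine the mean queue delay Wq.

Traffic intensity: ρ = λ/(cμ) = 15.6/(4×5.6) = 0.6964
Since ρ = 0.6964 < 1, system is stable.
Offered load a = λ/μ = cρ = 15.6/5.6 = 2.7857
P₀ = [ Σₙ₌₀^3 aⁿ/n! + a^4/(4!(1-ρ)) ]⁻¹
Σ = a^0/0! + a^1/1! + a^2/2! + a^3/3! = 1.0000 + 2.7857 + 3.8801 + 3.6030 = 11.2688
a^4/(4!(1-ρ)) = 60.2208/(24 × 0.30357) = 8.2656
P₀ = 1/(11.2688 + 8.2656) = 0.05119
Lq = P₀·a^4·ρ / (4!(1-ρ)²) = 0.051192 × 60.2208 × 0.69643 / (24 × 0.092156) = 0.9707
Wq = Lq/λ = 0.970712/15.6 = 0.06223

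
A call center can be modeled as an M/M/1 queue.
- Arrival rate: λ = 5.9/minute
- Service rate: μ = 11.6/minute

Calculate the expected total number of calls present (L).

ρ = λ/μ = 5.9/11.6 = 0.5086
For M/M/1: L = λ/(μ-λ)
L = 5.9/(11.6-5.9) = 5.9/5.70
L = 1.0351 calls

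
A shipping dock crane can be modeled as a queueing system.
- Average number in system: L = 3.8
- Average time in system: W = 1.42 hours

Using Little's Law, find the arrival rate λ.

Little's Law: L = λW, so λ = L/W
λ = 3.8/1.42 = 2.6761 containers/hour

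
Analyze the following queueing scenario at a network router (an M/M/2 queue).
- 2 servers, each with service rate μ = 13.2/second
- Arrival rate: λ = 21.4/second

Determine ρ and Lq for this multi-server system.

Traffic intensity: ρ = λ/(cμ) = 21.4/(2×13.2) = 0.8106
Since ρ = 0.8106 < 1, system is stable.
Offered load a = λ/μ = cρ = 21.4/13.2 = 1.6212
P₀ = [ Σₙ₌₀^1 aⁿ/n! + a^2/(2!(1-ρ)) ]⁻¹
Σ = a^0/0! + a^1/1! = 1.0000 + 1.6212 = 2.6212
a^2/(2!(1-ρ)) = 2.62833/(2 × 0.189394) = 6.9388
P₀ = 1/(2.6212 + 6.9388) = 0.1046
Lq = P₀·a^2·ρ / (2!(1-ρ)²) = 0.104603 × 2.62833 × 0.810606 / (2 × 0.0358701) = 3.1065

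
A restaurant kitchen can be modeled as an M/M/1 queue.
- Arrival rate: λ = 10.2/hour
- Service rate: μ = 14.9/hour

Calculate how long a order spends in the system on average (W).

First, compute utilization: ρ = λ/μ = 10.2/14.9 = 0.6846
For M/M/1: W = 1/(μ-λ)
W = 1/(14.9-10.2) = 1/4.70
W = 0.2128 hours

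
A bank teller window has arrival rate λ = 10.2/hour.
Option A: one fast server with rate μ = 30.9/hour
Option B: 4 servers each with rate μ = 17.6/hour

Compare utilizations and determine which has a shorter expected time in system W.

Option A: single server μ = 30.9 (M/M/1)
  ρ_A = 10.2/30.9 = 0.3301
  W_A = 1/(μ-λ) = 1/(30.9-10.2) = 1/20.70 = 0.04831

Option B: 4 servers μ = 17.6 (M/M/4)
  ρ_B = λ/(cμ) = 10.2/(4×17.6) = 0.1449
  Offered load a = λ/μ = cρ = 10.2/17.6 = 0.5795
  P₀ = [ Σₙ₌₀^3 aⁿ/n! + a^4/(4!(1-ρ)) ]⁻¹
  Σ = a^0/0! + a^1/1! + a^2/2! + a^3/3! = 1.0000 + 0.57955 + 0.16794 + 0.032442 = 1.7799
  a^4/(4!(1-ρ)) = 0.11281/(24 × 0.85511) = 0.005497
  P₀ = 1/(1.7799 + 0.005497) = 0.5601
  Lq = P₀·a^4·ρ / (4!(1-ρ)²) = 0.560092 × 0.112811 × 0.144886 / (24 × 0.731219) = 0.0005216
  Wq_B = Lq/λ = 0.0005216/10.2 = 0.00005114
  W_B = Wq_B + 1/μ = 0.00005114 + 0.05682 = 0.05687

Since W_A = 0.04831 < W_B = 0.05687, Option A (single fast server) has the shorter time in system.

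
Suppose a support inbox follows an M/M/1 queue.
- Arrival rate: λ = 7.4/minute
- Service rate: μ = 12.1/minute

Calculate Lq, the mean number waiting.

ρ = λ/μ = 7.4/12.1 = 0.6116
For M/M/1: Lq = λ²/(μ(μ-λ))
Lq = 54.76/(12.1 × 4.70)
Lq = 0.9629 emails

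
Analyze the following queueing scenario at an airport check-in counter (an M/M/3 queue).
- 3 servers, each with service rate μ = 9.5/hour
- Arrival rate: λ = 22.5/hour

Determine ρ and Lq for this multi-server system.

Traffic intensity: ρ = λ/(cμ) = 22.5/(3×9.5) = 0.7895
Since ρ = 0.7895 < 1, system is stable.
Offered load a = λ/μ = cρ = 22.5/9.5 = 2.3684
P₀ = [ Σₙ₌₀^2 aⁿ/n! + a^3/(3!(1-ρ)) ]⁻¹
Σ = a^0/0! + a^1/1! + a^2/2! = 1.0000 + 2.3684 + 2.8047 = 6.1731
a^3/(3!(1-ρ)) = 13.2855/(6 × 0.210526) = 10.5177
P₀ = 1/(6.1731 + 10.5177) = 0.05991
Lq = P₀·a^3·ρ / (3!(1-ρ)²) = 0.05991 × 13.2855 × 0.7895 / (6 × 0.04432) = 2.3631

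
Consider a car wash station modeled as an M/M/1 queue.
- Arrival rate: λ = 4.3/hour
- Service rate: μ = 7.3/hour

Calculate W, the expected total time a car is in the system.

First, compute utilization: ρ = λ/μ = 4.3/7.3 = 0.5890
For M/M/1: W = 1/(μ-λ)
W = 1/(7.3-4.3) = 1/3.00
W = 0.3333 hours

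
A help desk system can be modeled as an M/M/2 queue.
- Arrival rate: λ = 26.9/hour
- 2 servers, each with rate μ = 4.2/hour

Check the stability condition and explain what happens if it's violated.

Stability requires ρ = λ/(cμ) < 1
ρ = 26.9/(2 × 4.2) = 26.9/8.40 = 3.2024
Since 3.2024 ≥ 1, the system is UNSTABLE.
Need c > λ/μ = 26.9/4.2 = 6.40.
Minimum servers needed: c = 7.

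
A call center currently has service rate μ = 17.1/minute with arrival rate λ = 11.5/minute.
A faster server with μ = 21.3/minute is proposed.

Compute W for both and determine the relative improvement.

System 1: ρ₁ = 11.5/17.1 = 0.6725, W₁ = 1/(17.1-11.5) = 0.17857
System 2: ρ₂ = 11.5/21.3 = 0.5399, W₂ = 1/(21.3-11.5) = 0.10204
Improvement: (W₁-W₂)/W₁ = (0.17857-0.10204)/0.17857 = 42.86%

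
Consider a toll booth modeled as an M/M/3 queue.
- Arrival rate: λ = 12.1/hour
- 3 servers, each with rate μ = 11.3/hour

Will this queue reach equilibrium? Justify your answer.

Stability requires ρ = λ/(cμ) < 1
ρ = 12.1/(3 × 11.3) = 12.1/33.90 = 0.3569
Since 0.3569 < 1, the system is STABLE.
The servers are busy 35.69% of the time.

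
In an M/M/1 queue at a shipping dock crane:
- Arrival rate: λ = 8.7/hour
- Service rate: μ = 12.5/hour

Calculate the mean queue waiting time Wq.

First, compute utilization: ρ = λ/μ = 8.7/12.5 = 0.6960
For M/M/1: Wq = λ/(μ(μ-λ))
Wq = 8.7/(12.5 × (12.5-8.7))
Wq = 8.7/(12.5 × 3.80)
Wq = 0.1832 hours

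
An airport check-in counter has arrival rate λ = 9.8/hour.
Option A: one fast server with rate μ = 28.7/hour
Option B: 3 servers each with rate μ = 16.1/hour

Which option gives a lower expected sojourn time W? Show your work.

Option A: single server μ = 28.7 (M/M/1)
  ρ_A = 9.8/28.7 = 0.3415
  W_A = 1/(μ-λ) = 1/(28.7-9.8) = 1/18.90 = 0.05291

Option B: 3 servers μ = 16.1 (M/M/3)
  ρ_B = λ/(cμ) = 9.8/(3×16.1) = 0.2029
  Offered load a = λ/μ = cρ = 9.8/16.1 = 0.6087
  P₀ = [ Σₙ₌₀^2 aⁿ/n! + a^3/(3!(1-ρ)) ]⁻¹
  Σ = a^0/0! + a^1/1! + a^2/2! = 1.0000 + 0.6087 + 0.1853 = 1.7940
  a^3/(3!(1-ρ)) = 0.22553/(6 × 0.79710) = 0.04716
  P₀ = 1/(1.79395 + 0.0471559) = 0.5432
  Lq = P₀·a^3·ρ / (3!(1-ρ)²) = 0.54315 × 0.22553 × 0.20290 / (6 × 0.63537) = 0.006520
  Wq_B = Lq/λ = 0.006520/9.8 = 0.0006653
  W_B = Wq_B + 1/μ = 0.0006653 + 0.06211 = 0.06278

Since W_A = 0.05291 < W_B = 0.06278, Option A (single fast server) has the shorter time in system.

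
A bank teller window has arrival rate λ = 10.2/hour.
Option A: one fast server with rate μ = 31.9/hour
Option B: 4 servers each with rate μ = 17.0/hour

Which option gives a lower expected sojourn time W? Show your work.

Option A: single server μ = 31.9 (M/M/1)
  ρ_A = 10.2/31.9 = 0.3197
  W_A = 1/(μ-λ) = 1/(31.9-10.2) = 1/21.70 = 0.04608

Option B: 4 servers μ = 17.0 (M/M/4)
  ρ_B = λ/(cμ) = 10.2/(4×17.0) = 0.1500
  Offered load a = λ/μ = cρ = 10.2/17.0 = 0.6000
  P₀ = [ Σₙ₌₀^3 aⁿ/n! + a^4/(4!(1-ρ)) ]⁻¹
  Σ = a^0/0! + a^1/1! + a^2/2! + a^3/3! = 1.0000 + 0.6000 + 0.1800 + 0.03600 = 1.8160
  a^4/(4!(1-ρ)) = 0.1296/(24 × 0.8500) = 0.006353
  P₀ = 1/(1.8160 + 0.006353) = 0.5487
  Lq = P₀·a^4·ρ / (4!(1-ρ)²) = 0.5487 × 0.1296 × 0.1500 / (24 × 0.7225) = 0.0006152
  Wq_B = Lq/λ = 0.0006152/10.2 = 0.00006031
  W_B = Wq_B + 1/μ = 0.00006031 + 0.05882 = 0.05888

Since W_A = 0.04608 < W_B = 0.05888, Option A (single fast server) has the shorter time in system.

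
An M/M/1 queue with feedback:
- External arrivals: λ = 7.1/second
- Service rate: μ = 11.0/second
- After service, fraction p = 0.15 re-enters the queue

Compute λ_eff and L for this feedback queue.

Effective arrival rate: λ_eff = λ/(1-p) = 7.1/(1-0.15) = 7.1/0.85 = 8.35294
ρ = λ_eff/μ = 8.35294/11.0 = 0.75936
L = ρ/(1-ρ) = 0.75936/(1-0.75936) = 3.1556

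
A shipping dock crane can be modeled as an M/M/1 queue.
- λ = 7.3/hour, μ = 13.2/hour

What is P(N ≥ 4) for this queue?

ρ = λ/μ = 7.3/13.2 = 0.55303
P(N ≥ n) = ρⁿ
P(N ≥ 4) = 0.55303^4
P(N ≥ 4) = 0.09354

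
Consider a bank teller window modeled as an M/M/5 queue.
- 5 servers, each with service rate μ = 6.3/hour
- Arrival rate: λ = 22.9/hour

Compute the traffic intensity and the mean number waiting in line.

Traffic intensity: ρ = λ/(cμ) = 22.9/(5×6.3) = 0.7270
Since ρ = 0.7270 < 1, system is stable.
Offered load a = λ/μ = cρ = 22.9/6.3 = 3.6349
P₀ = [ Σₙ₌₀^4 aⁿ/n! + a^5/(5!(1-ρ)) ]⁻¹
Σ = a^0/0! + a^1/1! + a^2/2! + a^3/3! + a^4/4! = 1.00000 + 3.63492 + 6.60632 + 8.00449 + 7.27392 = 26.5197
a^5/(5!(1-ρ)) = 634.5629/(120 × 0.273016) = 19.3689
P₀ = 1/(26.5197 + 19.3689) = 0.02179
Lq = P₀·a^5·ρ / (5!(1-ρ)²) = 0.021792 × 634.5629 × 0.72698 / (120 × 0.074538) = 1.1239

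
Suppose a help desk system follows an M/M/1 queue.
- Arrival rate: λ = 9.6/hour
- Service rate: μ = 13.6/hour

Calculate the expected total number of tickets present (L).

ρ = λ/μ = 9.6/13.6 = 0.7059
For M/M/1: L = λ/(μ-λ)
L = 9.6/(13.6-9.6) = 9.6/4.00
L = 2.4000 tickets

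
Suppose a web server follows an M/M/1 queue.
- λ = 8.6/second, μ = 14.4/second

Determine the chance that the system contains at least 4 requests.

ρ = λ/μ = 8.6/14.4 = 0.5972
P(N ≥ n) = ρⁿ
P(N ≥ 4) = 0.5972^4
P(N ≥ 4) = 0.1272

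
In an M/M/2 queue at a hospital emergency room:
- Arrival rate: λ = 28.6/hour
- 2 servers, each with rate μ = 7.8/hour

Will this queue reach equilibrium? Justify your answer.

Stability requires ρ = λ/(cμ) < 1
ρ = 28.6/(2 × 7.8) = 28.6/15.60 = 1.8333
Since 1.8333 ≥ 1, the system is UNSTABLE.
Need c > λ/μ = 28.6/7.8 = 3.67.
Minimum servers needed: c = 4.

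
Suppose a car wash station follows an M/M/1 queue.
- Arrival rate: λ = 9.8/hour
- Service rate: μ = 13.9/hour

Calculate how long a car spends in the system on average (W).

First, compute utilization: ρ = λ/μ = 9.8/13.9 = 0.7050
For M/M/1: W = 1/(μ-λ)
W = 1/(13.9-9.8) = 1/4.10
W = 0.2439 hours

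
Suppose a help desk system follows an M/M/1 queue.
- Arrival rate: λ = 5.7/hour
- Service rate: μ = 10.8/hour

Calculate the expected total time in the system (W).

First, compute utilization: ρ = λ/μ = 5.7/10.8 = 0.5278
For M/M/1: W = 1/(μ-λ)
W = 1/(10.8-5.7) = 1/5.10
W = 0.1961 hours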